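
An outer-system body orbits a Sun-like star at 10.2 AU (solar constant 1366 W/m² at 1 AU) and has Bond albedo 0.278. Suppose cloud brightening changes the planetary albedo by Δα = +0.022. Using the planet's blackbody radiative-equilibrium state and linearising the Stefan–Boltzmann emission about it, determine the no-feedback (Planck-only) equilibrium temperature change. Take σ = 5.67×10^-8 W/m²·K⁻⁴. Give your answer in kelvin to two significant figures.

By the inverse-square law, S = 1366/10.2² = 13.13 W/m².
Reference equilibrium: T_e = [S(1−α)/(4σ)]^(1/4) = 80.41 K.
The change in absorbed flux is Δ[S(1−α)/4] = −SΔα/4 = -0.07221 W/m².
The Planck feedback parameter is 4σT_e³ = 0.1179 W/m²/K.
Hence the no-feedback warming is ΔF/(4σT_e³) = -0.613 K.

-0.61 kelvin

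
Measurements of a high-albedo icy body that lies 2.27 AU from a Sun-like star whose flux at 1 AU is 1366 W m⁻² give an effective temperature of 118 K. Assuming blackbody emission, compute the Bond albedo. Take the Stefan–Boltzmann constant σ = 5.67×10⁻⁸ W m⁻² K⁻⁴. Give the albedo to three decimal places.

By the inverse-square law, S = 1366/2.27² = 265.1 W m⁻².
From σT⁴ = S(1−α)/4 we invert for α: 1−α = 4σT⁴/S.
4σT⁴ = 4·5.67×10⁻⁸·(118)⁴ = 43.97 W m⁻².
1−α = 43.97/265.1 = 0.1659, so α = 0.8341.

0.834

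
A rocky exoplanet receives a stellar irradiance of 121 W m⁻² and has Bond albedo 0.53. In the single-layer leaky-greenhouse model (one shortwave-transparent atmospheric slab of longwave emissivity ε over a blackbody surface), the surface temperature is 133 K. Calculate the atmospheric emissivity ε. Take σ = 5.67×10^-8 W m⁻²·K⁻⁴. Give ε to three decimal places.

Effective temperature: T_e = [S(1−α)/(4σ)]^(1/4) = 125.8 K.
T_s⁴ = T_e⁴·2/(2−ε) → ε = 2 − 2(T_e/T_s)⁴ = 2 − 2·(125.8/133)⁴ = 0.3973.

0.397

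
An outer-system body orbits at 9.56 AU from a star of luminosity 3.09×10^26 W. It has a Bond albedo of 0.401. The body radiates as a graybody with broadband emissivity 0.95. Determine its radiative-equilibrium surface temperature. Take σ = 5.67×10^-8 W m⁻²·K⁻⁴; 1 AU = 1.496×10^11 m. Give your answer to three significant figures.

Orbital distance: d = 9.56 AU = 1.430×10^12 m.
S = L/(4πd²) = 12.02 W m⁻².
Absorbed flux (global mean): S(1−α)/4 = 12.02·0.599/4 = 1.800 W m⁻².
Radiative balance εσT⁴ = 1.800 gives T = [1.800/(0.95·σ)]^(1/4) = 76.03 K.

76.0 kelvin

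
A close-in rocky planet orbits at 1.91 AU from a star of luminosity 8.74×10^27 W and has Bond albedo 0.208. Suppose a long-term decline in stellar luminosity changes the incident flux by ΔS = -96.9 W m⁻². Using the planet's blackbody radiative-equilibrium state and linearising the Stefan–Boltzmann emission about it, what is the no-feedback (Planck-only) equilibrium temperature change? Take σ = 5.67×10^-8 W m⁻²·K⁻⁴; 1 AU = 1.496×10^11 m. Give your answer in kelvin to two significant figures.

d = 1.91 × 1.496×10^11 m = 2.857×10^11 m.
Flux at the orbit: S = L/(4πd²) = 8.74×10^27/(4π·(2.86×10^11)²) = 8519 W m⁻².
The baseline emission temperature is T_e = 415.3 K.
TOA radiative forcing: ΔF = (1−α)ΔS/4 = 0.792·(-96.9)/4 = -19.19 W m⁻².
Planck response: λ_P = 4σT_e³ = 4·5.67×10⁻⁸·(415.3)³ = 16.25 W m⁻²/K.
So ΔT₀ = -19.19/16.25 = -1.18 K.

-1.2 kelvin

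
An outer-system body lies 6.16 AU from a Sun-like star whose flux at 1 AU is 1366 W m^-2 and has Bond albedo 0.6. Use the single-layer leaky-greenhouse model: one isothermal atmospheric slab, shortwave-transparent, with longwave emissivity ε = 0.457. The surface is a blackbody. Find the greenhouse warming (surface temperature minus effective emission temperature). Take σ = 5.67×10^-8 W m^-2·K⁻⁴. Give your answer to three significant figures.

5.98 kelvin

Irradiance scales as 1/d², so S = 1366 W m^-2 × (1/6.16)² = 36.00 W m^-2.
At the top of the atmosphere, σT_e⁴ = S(1−α)/4 = 3.600 W m^-2, giving T_e = 89.26 K.
Surface balance with a leaky layer gives σT_s⁴ = σT_e⁴·2/(2−ε), so T_s = T_e·[2/(2−0.457)]^(1/4) = 95.25 K.
T_s − T_e = 95.25 − 89.26 = 5.981 K.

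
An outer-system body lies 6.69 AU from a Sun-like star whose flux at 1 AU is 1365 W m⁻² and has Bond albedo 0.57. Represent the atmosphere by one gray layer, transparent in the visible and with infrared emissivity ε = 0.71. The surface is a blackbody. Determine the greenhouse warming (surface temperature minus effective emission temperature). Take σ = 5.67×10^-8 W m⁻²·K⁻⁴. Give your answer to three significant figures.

10.1 K

By the inverse-square law, S = 1365/6.69² = 30.50 W m⁻².
Effective emission temperature (TOA balance): σT_e⁴ = S(1−α)/4 = 3.279 W m⁻² → T_e = 87.20 K.
Surface balance with a leaky layer gives σT_s⁴ = σT_e⁴·2/(2−ε), so T_s = T_e·[2/(2−0.71)]^(1/4) = 97.31 K.
The atmosphere warms the surface by 10.10 K.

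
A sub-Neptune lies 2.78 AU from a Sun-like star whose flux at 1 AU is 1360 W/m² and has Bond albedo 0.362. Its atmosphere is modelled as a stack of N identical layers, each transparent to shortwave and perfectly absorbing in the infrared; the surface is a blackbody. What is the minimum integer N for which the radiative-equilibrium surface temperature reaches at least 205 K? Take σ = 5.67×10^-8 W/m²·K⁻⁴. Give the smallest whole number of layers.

Flux at the orbit: S = 1360/(2.78)² = 176.0 W/m².
OLR = S(1−α)/4 = 28.07 W/m²; the top layer radiates at T_e = 149.2 K.
Need (N+1)T_e⁴ ≥ T_s⁴, i.e. N+1 ≥ (205/149.2)⁴ = 3.568.
The minimum whole number is N = 3.

3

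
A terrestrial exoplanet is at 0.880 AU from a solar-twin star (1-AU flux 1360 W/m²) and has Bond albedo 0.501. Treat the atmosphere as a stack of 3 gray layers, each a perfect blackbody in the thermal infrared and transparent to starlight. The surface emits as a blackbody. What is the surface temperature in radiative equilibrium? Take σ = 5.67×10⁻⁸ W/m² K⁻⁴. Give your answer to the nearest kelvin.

353 kelvin

Flux at the orbit: S = 1360/(0.880)² = 1756 W/m².
Top-of-atmosphere balance: σT_e⁴ = S(1−α)/4 = 219.1 W/m² → T_e = 249.3 K.
Layer-by-layer balance gives σT_s⁴ = (N+1)σT_e⁴, so T_s = 4^¼·249.3 = 352.6 K.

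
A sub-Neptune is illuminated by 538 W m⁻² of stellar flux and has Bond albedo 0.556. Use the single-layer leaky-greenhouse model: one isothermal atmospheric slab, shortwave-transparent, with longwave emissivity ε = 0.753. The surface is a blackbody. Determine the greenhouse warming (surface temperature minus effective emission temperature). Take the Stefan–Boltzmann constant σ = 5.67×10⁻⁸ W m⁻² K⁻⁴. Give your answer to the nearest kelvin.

At the top of the atmosphere, σT_e⁴ = S(1−α)/4 = 59.72 W m⁻², giving T_e = 180.1 K.
For a single slab of emissivity ε, T_s⁴ = 2T_e⁴/(2−ε); thus T_s = 180.1·(1.604)^(1/4) = 202.7 K.
The atmosphere warms the surface by 22.58 K.

23 K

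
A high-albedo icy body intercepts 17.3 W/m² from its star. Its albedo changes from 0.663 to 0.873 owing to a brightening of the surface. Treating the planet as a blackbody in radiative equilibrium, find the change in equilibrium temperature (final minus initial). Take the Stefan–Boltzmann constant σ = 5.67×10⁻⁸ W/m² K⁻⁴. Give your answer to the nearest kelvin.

With α = 0.663, T₁ = 71.20 K.
After:  T₂ = [17.30·0.127/(4σ)]^(1/4) = 55.79 K.
ΔT = T₂ − T₁ = -15.42 K.

-15 kelvin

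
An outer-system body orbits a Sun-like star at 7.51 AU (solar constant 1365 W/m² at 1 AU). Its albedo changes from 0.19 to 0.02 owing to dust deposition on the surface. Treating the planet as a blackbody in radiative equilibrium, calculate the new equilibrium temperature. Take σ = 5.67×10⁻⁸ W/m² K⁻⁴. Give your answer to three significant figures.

Irradiance scales as 1/d², so S = 1365 W/m² × (1/7.51)² = 24.20 W/m².
New equilibrium: T₂ = [(1−0.02)·24.20/(4σ)]^(1/4) = 101.1 K.

101 kelvin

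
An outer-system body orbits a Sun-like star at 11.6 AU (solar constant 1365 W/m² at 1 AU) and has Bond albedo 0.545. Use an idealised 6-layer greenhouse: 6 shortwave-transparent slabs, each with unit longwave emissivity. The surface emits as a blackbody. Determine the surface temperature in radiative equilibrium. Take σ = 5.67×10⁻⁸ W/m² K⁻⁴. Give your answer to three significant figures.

By the inverse-square law, S = 1365/11.6² = 10.14 W/m².
The effective emission temperature is T_e = [S(1−α)/(4σ)]^¼ = 67.17 K.
For an N-layer opaque stack, T_s⁴ = (N+1)T_e⁴, hence T_s = (7)^(1/4)×67.17 K = 109.2 K.

109 K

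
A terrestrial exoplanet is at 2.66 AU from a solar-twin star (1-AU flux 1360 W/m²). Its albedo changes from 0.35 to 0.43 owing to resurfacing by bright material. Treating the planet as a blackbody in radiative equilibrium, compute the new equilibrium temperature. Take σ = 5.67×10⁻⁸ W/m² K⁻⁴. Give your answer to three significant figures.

By the inverse-square law, S = 1360/2.66² = 192.2 W/m².
With the new albedo, S(1−α₂)/4 = 27.39 W/m², so T₂ = 148.3 K.

148 K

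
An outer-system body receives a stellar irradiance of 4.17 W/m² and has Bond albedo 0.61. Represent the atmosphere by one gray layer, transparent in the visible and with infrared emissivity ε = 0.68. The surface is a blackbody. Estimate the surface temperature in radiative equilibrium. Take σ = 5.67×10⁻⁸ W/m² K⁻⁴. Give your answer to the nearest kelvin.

Effective emission temperature (TOA balance): σT_e⁴ = S(1−α)/4 = 0.4066 W/m² → T_e = 51.75 K.
For a single slab of emissivity ε, T_s⁴ = 2T_e⁴/(2−ε); thus T_s = 51.75·(1.515)^(1/4) = 57.41 K.

57 K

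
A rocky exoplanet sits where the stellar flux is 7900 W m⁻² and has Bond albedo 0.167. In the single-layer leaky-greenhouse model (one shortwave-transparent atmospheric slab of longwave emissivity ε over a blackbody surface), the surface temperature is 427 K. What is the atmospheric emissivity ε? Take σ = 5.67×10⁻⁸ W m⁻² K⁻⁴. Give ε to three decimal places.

Effective temperature: T_e = [S(1−α)/(4σ)]^(1/4) = 412.7 K.
T_s⁴ = T_e⁴·2/(2−ε) → ε = 2 − 2(T_e/T_s)⁴ = 2 − 2·(412.7/427)⁴ = 0.2544.

0.254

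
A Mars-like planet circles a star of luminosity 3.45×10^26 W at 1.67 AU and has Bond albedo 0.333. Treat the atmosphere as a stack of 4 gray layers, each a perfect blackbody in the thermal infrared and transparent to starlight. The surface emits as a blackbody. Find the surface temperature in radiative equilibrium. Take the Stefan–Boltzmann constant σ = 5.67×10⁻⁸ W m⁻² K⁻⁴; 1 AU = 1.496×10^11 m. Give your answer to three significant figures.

284 kelvin

Orbital distance: d = 1.67 AU = 2.498×10^11 m.
S = L/(4πd²) = 439.9 W m⁻².
Top-of-atmosphere balance: σT_e⁴ = S(1−α)/4 = 73.35 W m⁻² → T_e = 189.6 K.
Layer-by-layer balance gives σT_s⁴ = (N+1)σT_e⁴, so T_s = 5^¼·189.6 = 283.6 K.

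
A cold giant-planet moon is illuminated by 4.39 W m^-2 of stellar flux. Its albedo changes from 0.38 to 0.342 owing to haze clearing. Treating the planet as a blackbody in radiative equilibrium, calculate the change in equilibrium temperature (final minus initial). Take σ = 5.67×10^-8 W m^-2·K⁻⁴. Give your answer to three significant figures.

With α = 0.38, T₁ = 58.86 K.
With α = 0.342, T₂ = 59.74 K.
Change: 59.74 − 58.86 = 0.8818 K.

0.882 K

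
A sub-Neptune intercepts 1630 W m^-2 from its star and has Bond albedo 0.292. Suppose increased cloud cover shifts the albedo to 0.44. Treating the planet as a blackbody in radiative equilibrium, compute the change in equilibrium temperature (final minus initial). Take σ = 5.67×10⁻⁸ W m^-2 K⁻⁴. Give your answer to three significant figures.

With α = 0.292, T₁ = 267.1 K.
After:  T₂ = [1630·0.56/(4σ)]^(1/4) = 251.9 K.
Change: 251.9 − 267.1 = -15.21 K.

-15.2 kelvin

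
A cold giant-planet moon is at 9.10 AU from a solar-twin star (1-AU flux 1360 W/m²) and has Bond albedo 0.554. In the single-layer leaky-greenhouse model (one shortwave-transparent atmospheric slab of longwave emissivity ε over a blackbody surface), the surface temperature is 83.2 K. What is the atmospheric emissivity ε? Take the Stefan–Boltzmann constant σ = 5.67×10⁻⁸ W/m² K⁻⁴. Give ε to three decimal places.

Irradiance scales as 1/d², so S = 1360 W/m² × (1/9.10)² = 16.42 W/m².
Effective temperature: T_e = [S(1−α)/(4σ)]^(1/4) = 75.39 K.
T_s⁴ = T_e⁴·2/(2−ε) → ε = 2 − 2(T_e/T_s)⁴ = 2 − 2·(75.39/83.2)⁴ = 0.6520.

0.652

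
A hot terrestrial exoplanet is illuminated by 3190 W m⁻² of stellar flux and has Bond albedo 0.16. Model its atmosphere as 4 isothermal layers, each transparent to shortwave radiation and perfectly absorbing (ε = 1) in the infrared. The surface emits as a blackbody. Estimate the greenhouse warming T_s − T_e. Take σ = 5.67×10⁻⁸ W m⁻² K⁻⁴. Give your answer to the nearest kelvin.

Top-of-atmosphere balance: σT_e⁴ = S(1−α)/4 = 669.9 W m⁻² → T_e = 329.7 K.
Surface: T_s = (5)^¼·T_e = 493.0 K.
So the greenhouse effect raises the surface by 493.0 − 329.7 = 163.3 K.

163 kelvin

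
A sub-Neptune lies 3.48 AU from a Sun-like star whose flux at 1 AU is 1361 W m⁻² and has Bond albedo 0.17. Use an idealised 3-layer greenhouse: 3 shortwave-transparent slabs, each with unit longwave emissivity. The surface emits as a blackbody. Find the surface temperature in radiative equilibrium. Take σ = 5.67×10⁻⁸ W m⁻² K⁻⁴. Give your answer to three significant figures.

Flux at the orbit: S = 1361/(3.48)² = 112.4 W m⁻².
OLR = S(1−α)/4 = 23.32 W m⁻²; the top layer radiates at T_e = 142.4 K.
For an N-layer opaque stack, T_s⁴ = (N+1)T_e⁴, hence T_s = (4)^(1/4)×142.4 K = 201.4 K.

201 kelvin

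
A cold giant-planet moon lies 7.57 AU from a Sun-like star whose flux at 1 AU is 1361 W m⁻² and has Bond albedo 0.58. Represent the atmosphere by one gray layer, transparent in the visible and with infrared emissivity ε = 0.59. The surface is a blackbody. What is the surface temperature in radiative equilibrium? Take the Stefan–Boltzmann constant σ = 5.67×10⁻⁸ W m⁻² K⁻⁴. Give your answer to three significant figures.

88.9 kelvin

Flux at the orbit: S = 1361/(7.57)² = 23.75 W m⁻².
At the top of the atmosphere, σT_e⁴ = S(1−α)/4 = 2.494 W m⁻², giving T_e = 81.44 K.
The surface balance (absorbed SW + ε·downward IR = σT_s⁴) with T_a⁴ = T_s⁴/2 reduces to T_s = T_e·[2/(2−ε)]^¼ = 88.87 K.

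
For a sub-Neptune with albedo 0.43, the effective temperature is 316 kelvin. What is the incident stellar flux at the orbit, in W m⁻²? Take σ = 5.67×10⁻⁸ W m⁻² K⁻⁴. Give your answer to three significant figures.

Invert the energy balance for S: S = 4σT⁴/(1−α).
The emitted flux is σT⁴ = 565.4 W m⁻².
S = 4·565.4/0.57 = 3967 W m⁻².

3970 W m⁻²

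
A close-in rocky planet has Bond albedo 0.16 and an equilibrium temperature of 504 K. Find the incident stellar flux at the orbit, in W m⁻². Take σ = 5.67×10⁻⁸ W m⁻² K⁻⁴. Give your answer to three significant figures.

From S(1−α)/4 = σT⁴: S = 4σT⁴/(1−α).
σT⁴ = 5.67×10⁻⁸·(504)⁴ = 3659 W m⁻².
So S = 4×3659/(1−0.16) = 17420 W m⁻².

17400 W m⁻²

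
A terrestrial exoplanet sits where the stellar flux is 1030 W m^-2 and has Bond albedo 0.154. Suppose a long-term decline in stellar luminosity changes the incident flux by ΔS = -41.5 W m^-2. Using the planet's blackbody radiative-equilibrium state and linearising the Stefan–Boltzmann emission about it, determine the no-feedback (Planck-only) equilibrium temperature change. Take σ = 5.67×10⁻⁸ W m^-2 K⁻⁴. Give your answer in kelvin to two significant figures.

Unperturbed T_e = [1030·(1−0.154)/(4σ)]^¼ = 249.0 K.
Only a fraction (1−α) is absorbed and it's spread over 4πR², so ΔF = (1−α)ΔS/4 = -8.777 W m^-2.
Planck response: λ_P = 4σT_e³ = 4·5.67×10⁻⁸·(249.0)³ = 3.500 W m^-2/K.
So ΔT₀ = -8.777/3.500 = -2.51 K.

-2.5 K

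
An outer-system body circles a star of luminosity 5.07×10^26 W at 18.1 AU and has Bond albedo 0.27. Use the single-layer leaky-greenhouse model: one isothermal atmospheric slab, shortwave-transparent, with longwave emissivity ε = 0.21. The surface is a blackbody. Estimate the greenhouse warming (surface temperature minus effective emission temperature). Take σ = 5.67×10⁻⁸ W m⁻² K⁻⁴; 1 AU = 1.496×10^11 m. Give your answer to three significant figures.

d = 18.1 × 1.496×10^11 m = 2.708×10^12 m.
S = L/(4πd²) = 5.503 W m⁻².
Effective emission temperature (TOA balance): σT_e⁴ = S(1−α)/4 = 1.004 W m⁻² → T_e = 64.87 K.
Surface balance with a leaky layer gives σT_s⁴ = σT_e⁴·2/(2−ε), so T_s = T_e·[2/(2−0.21)]^(1/4) = 66.70 K.
T_s − T_e = 66.70 − 64.87 = 1.824 K.

1.82 K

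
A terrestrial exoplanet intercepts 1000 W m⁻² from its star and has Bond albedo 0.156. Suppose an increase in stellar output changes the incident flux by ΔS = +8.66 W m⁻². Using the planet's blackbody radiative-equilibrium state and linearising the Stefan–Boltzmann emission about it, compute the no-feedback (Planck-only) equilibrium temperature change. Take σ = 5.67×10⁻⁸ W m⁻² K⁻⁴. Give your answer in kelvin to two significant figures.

The baseline emission temperature is T_e = 247.0 K.
TOA radiative forcing: ΔF = (1−α)ΔS/4 = 0.844·(+8.66)/4 = 1.827 W m⁻².
Linearising σT⁴ gives d(σT⁴)/dT = 4σT_e³ = 3.417 W m⁻² per K.
Hence the no-feedback warming is ΔF/(4σT_e³) = 0.535 K.

0.53 K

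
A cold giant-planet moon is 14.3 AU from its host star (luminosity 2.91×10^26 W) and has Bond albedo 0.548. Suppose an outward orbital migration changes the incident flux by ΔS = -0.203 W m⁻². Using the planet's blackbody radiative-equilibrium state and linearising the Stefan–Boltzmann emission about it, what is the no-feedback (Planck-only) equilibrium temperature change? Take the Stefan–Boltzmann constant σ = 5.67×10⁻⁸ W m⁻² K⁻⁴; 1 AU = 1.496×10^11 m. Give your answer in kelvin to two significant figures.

d = 14.3 × 1.496×10^11 m = 2.139×10^12 m.
Spreading L over a sphere of radius d: S = 2.91×10^26/(4π·2.14×10^12²) = 5.060 W m⁻².
The baseline emission temperature is T_e = 56.35 K.
TOA radiative forcing: ΔF = (1−α)ΔS/4 = 0.452·(-0.203)/4 = -0.02294 W m⁻².
Planck response: λ_P = 4σT_e³ = 4·5.67×10⁻⁸·(56.35)³ = 0.04059 W m⁻²/K.
Hence the no-feedback warming is ΔF/(4σT_e³) = -0.565 K.

-0.57 K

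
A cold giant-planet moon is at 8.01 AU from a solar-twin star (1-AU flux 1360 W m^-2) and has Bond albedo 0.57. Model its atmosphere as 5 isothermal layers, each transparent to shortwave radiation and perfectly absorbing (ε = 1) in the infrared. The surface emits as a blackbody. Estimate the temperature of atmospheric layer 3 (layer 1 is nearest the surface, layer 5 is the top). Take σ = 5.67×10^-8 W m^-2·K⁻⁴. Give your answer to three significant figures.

Irradiance scales as 1/d², so S = 1360 W m^-2 × (1/8.01)² = 21.20 W m^-2.
The effective emission temperature is T_e = [S(1−α)/(4σ)]^¼ = 79.62 K.
The net upward flux σT_e⁴ is constant between every pair of levels, so T_k⁴ = (N+1−k)T_e⁴.
With k = 3: T_3 = (5+1−3)^¼·79.62 K = 104.8 K.

105 K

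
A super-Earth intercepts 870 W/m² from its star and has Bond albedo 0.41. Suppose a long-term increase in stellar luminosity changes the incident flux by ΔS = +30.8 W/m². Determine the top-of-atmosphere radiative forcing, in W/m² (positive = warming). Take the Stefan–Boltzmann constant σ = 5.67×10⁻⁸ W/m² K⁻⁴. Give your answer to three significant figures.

4.54 W/m²

TOA radiative forcing: ΔF = (1−α)ΔS/4 = 0.59·(+30.8)/4 = 4.543 W/m².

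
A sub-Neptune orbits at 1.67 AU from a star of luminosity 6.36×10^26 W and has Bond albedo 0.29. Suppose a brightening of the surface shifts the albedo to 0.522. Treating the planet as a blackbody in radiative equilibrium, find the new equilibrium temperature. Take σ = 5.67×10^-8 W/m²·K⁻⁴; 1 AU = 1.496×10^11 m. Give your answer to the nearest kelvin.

203 kelvin

d = 1.67 × 1.496×10^11 m = 2.498×10^11 m.
Flux at the orbit: S = L/(4πd²) = 6.36×10^26/(4π·(2.50×10^11)²) = 810.9 W/m².
With the new albedo, S(1−α₂)/4 = 96.90 W/m², so T₂ = 203.3 K.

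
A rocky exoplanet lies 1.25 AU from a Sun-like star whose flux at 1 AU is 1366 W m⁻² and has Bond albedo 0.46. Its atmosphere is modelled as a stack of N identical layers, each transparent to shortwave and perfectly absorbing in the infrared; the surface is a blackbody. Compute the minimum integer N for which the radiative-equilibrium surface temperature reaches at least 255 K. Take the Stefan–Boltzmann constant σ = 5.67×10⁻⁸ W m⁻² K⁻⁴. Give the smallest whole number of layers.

2

Flux at the orbit: S = 1366/(1.25)² = 874.2 W m⁻².
OLR = S(1−α)/4 = 118.0 W m⁻²; the top layer radiates at T_e = 213.6 K.
Since T_s⁴ = (N+1)T_e⁴, we need N ≥ (T_s/T_e)⁴ − 1 = 1.031.
Rounding up, N = 2.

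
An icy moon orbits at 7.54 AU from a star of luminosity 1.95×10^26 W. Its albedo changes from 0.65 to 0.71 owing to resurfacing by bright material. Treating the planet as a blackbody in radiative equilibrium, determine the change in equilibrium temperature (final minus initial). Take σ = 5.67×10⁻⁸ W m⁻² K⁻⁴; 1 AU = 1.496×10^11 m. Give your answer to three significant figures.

d = 7.54 × 1.496×10^11 m = 1.128×10^12 m.
Spreading L over a sphere of radius d: S = 1.95×10^26/(4π·1.13×10^12²) = 12.20 W m⁻².
With α = 0.65, T₁ = 65.87 K.
With α = 0.71, T₂ = 62.84 K.
Change: 62.84 − 65.87 = -3.025 K.

-3.02 kelvin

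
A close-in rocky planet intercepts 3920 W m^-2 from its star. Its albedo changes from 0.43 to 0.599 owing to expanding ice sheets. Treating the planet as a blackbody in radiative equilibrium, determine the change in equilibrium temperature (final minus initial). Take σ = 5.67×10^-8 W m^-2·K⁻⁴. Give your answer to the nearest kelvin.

-27 K

With α = 0.43, T₁ = 315.0 K.
After:  T₂ = [3920·0.401/(4σ)]^(1/4) = 288.5 K.
Change: 288.5 − 315.0 = -26.52 K.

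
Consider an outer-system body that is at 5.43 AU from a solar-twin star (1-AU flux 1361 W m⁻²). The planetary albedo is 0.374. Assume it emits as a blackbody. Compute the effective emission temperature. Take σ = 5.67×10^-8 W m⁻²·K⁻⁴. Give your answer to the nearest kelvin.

Irradiance scales as 1/d², so S = 1361 W m⁻² × (1/5.43)² = 46.16 W m⁻².
Averaging over the sphere, the absorbed flux is S(1−α)/4 = 7.224 W m⁻².
In equilibrium σT⁴ equals this, so T = 106.2 K.

106 kelvin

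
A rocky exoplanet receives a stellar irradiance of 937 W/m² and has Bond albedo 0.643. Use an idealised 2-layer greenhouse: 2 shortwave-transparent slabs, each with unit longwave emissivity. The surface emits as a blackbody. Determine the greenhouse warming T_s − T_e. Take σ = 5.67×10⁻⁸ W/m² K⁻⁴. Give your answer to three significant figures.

61.9 K

Top-of-atmosphere balance: σT_e⁴ = S(1−α)/4 = 83.63 W/m² → T_e = 196.0 K.
T_s = (N+1)^(1/4)·T_e = 257.9 K.
Warming: T_s − T_e = 61.94 K.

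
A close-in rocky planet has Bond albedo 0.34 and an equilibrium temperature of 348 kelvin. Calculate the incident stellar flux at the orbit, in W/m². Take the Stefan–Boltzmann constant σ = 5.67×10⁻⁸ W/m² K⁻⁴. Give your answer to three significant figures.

Invert the energy balance for S: S = 4σT⁴/(1−α).
σT⁴ = 5.67×10⁻⁸·(348)⁴ = 831.6 W/m².
So S = 4×831.6/(1−0.34) = 5040 W/m².

5040 W/m²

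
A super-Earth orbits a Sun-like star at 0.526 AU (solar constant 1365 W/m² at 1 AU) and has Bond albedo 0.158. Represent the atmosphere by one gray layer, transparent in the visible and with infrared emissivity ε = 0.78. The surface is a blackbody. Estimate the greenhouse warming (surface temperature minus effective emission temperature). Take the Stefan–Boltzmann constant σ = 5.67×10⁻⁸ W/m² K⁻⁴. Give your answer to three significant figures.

By the inverse-square law, S = 1365/0.526² = 4934 W/m².
Effective emission temperature (TOA balance): σT_e⁴ = S(1−α)/4 = 1039 W/m² → T_e = 367.9 K.
Surface balance with a leaky layer gives σT_s⁴ = σT_e⁴·2/(2−ε), so T_s = T_e·[2/(2−0.78)]^(1/4) = 416.3 K.
T_s − T_e = 416.3 − 367.9 = 48.39 K.

48.4 K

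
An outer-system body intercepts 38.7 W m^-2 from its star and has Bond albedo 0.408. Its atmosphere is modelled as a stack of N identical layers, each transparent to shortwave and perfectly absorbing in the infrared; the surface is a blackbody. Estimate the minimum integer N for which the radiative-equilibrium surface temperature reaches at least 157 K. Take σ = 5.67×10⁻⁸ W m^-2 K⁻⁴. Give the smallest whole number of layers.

The effective emission temperature is T_e = [S(1−α)/(4σ)]^¼ = 100.3 K.
Need (N+1)T_e⁴ ≥ T_s⁴, i.e. N+1 ≥ (157/100.3)⁴ = 6.015.
So N ≥ 5.015; the smallest integer is N = 6.

6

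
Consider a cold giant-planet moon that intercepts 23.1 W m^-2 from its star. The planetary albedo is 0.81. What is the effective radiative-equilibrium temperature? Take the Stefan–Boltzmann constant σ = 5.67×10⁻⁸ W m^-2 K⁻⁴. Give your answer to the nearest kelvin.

66 K

Averaging over the sphere, the absorbed flux is S(1−α)/4 = 1.097 W m^-2.
In equilibrium σT⁴ equals this, so T = 66.33 K.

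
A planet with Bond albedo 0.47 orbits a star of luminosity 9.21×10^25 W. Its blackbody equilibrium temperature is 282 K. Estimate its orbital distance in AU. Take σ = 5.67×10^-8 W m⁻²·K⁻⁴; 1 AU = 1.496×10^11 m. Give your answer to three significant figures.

The flux needed for this T is 4σT⁴/(1−0.47) = 2706 W m⁻².
S = L/(4πd²) → d = √(L/4πS) = √(9.21×10^25/(4π·2706)) = 5.204×10^10 m = 0.3479 AU.

0.348 AU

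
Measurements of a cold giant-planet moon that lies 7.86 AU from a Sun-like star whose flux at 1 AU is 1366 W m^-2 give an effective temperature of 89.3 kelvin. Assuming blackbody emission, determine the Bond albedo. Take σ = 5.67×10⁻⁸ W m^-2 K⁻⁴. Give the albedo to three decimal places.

Irradiance scales as 1/d², so S = 1366 W m^-2 × (1/7.86)² = 22.11 W m^-2.
From σT⁴ = S(1−α)/4 we invert for α: 1−α = 4σT⁴/S.
σT⁴ = 3.606 W m^-2, so 4σT⁴ = 14.42 W m^-2.
1−α = 14.42/22.11 = 0.6523, so α = 0.3477.

0.348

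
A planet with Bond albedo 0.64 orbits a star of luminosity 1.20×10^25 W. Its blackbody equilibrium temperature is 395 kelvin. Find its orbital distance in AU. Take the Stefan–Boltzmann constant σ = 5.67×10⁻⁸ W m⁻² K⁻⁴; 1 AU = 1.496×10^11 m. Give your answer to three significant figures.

Required flux: S = 4σT⁴/(1−α) = 15340 W m⁻².
Then d = [L/(4πS)]^(1/2) = 7.891×10^9 m, i.e. 0.05275 AU.

0.0527 AU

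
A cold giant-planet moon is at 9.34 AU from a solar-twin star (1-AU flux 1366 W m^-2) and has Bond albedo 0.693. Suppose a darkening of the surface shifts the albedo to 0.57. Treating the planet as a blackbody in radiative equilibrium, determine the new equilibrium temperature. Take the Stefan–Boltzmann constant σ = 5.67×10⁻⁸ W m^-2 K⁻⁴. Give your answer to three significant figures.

Irradiance scales as 1/d², so S = 1366 W m^-2 × (1/9.34)² = 15.66 W m^-2.
New equilibrium: T₂ = [(1−0.57)·15.66/(4σ)]^(1/4) = 73.82 K.

73.8 K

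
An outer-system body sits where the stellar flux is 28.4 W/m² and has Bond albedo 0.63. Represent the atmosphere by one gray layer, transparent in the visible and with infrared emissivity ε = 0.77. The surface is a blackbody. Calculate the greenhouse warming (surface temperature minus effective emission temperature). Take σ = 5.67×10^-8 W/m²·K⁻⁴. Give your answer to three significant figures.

The planet radiates to space at T_e = [S(1−α)/(4σ)]^(1/4) = 82.50 K.
Surface balance with a leaky layer gives σT_s⁴ = σT_e⁴·2/(2−ε), so T_s = T_e·[2/(2−0.77)]^(1/4) = 93.16 K.
The atmosphere warms the surface by 10.66 K.

10.7 K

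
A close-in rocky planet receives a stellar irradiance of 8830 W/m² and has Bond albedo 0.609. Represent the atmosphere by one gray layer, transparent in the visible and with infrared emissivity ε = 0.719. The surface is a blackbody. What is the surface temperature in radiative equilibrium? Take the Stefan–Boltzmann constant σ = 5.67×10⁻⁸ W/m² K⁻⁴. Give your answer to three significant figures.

Effective emission temperature (TOA balance): σT_e⁴ = S(1−α)/4 = 863.1 W/m² → T_e = 351.3 K.
For a single slab of emissivity ε, T_s⁴ = 2T_e⁴/(2−ε); thus T_s = 351.3·(1.561)^(1/4) = 392.6 K.

393 K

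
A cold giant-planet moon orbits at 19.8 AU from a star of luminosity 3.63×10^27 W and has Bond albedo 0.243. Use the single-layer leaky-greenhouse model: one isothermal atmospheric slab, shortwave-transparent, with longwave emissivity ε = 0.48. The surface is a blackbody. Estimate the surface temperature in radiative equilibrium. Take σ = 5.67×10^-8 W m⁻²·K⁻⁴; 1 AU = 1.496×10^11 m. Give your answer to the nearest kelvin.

d = 19.8 × 1.496×10^11 m = 2.962×10^12 m.
S = L/(4πd²) = 32.92 W m⁻².
The planet radiates to space at T_e = [S(1−α)/(4σ)]^(1/4) = 102.4 K.
For a single slab of emissivity ε, T_s⁴ = 2T_e⁴/(2−ε); thus T_s = 102.4·(1.316)^(1/4) = 109.7 K.

110 kelvin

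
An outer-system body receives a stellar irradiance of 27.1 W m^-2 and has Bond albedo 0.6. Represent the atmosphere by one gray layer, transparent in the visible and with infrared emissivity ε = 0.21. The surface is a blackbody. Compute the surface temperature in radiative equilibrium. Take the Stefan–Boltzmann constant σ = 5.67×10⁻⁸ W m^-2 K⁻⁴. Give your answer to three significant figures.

85.5 kelvin

The planet radiates to space at T_e = [S(1−α)/(4σ)]^(1/4) = 83.15 K.
For a single slab of emissivity ε, T_s⁴ = 2T_e⁴/(2−ε); thus T_s = 83.15·(1.117)^(1/4) = 85.49 K.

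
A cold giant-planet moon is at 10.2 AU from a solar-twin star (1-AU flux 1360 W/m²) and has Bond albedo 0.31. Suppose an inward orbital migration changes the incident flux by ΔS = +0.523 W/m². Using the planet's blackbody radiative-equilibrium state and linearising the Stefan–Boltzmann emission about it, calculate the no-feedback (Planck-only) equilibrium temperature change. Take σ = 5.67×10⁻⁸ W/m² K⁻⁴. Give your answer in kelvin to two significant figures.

0.79 kelvin

Flux at the orbit: S = 1360/(10.2)² = 13.07 W/m².
Unperturbed T_e = [13.07·(1−0.31)/(4σ)]^¼ = 79.41 K.
Only a fraction (1−α) is absorbed and it's spread over 4πR², so ΔF = (1−α)ΔS/4 = 0.09022 W/m².
The Planck feedback parameter is 4σT_e³ = 0.1136 W/m²/K.
Hence the no-feedback warming is ΔF/(4σT_e³) = 0.794 K.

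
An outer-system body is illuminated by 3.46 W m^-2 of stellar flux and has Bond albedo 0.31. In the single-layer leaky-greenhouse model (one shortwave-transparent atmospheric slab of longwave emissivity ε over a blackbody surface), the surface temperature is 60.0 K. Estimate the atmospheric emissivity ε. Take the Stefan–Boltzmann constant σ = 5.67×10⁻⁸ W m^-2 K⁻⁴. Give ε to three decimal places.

0.376

TOA balance gives T_e = 56.96 K.
T_s⁴ = T_e⁴·2/(2−ε) → ε = 2 − 2(T_e/T_s)⁴ = 2 − 2·(56.96/60.0)⁴ = 0.3755.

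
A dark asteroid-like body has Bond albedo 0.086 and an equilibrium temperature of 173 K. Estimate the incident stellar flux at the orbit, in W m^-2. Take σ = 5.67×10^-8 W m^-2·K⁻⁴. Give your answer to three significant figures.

From S(1−α)/4 = σT⁴: S = 4σT⁴/(1−α).
The emitted flux is σT⁴ = 50.79 W m^-2.
S = 4·50.79/0.914 = 222.3 W m^-2.

222 W m^-2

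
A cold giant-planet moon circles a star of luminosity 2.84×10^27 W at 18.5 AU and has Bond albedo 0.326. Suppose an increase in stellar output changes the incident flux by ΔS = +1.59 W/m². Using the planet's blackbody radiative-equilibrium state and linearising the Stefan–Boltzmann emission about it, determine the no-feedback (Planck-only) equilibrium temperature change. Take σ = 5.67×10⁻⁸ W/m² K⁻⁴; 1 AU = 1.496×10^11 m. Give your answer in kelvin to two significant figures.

1.3 kelvin

d = 18.5 × 1.496×10^11 m = 2.768×10^12 m.
Spreading L over a sphere of radius d: S = 2.84×10^27/(4π·2.77×10^12²) = 29.51 W/m².
Reference equilibrium: T_e = [S(1−α)/(4σ)]^(1/4) = 96.77 K.
ΔF = Δ[S(1−α)]/4 = (1−0.326)·+1.59/4 = 0.2679 W/m².
Linearising σT⁴ gives d(σT⁴)/dT = 4σT_e³ = 0.2055 W/m² per K.
So ΔT₀ = 0.2679/0.2055 = 1.30 K.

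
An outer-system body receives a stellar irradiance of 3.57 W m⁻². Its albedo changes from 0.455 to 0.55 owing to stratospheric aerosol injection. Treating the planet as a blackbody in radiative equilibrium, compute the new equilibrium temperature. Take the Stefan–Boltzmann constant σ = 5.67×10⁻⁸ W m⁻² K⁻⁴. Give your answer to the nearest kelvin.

52 K

New equilibrium: T₂ = [(1−0.55)·3.570/(4σ)]^(1/4) = 51.59 K.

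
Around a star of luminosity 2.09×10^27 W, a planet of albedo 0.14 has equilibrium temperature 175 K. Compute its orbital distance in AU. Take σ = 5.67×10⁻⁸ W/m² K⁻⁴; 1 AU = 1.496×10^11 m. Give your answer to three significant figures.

Energy balance gives S = 4σT⁴/(1−α) = 247.3 W/m².
Then d = [L/(4πS)]^(1/2) = 8.200×10^11 m, i.e. 5.481 AU.

5.48 AU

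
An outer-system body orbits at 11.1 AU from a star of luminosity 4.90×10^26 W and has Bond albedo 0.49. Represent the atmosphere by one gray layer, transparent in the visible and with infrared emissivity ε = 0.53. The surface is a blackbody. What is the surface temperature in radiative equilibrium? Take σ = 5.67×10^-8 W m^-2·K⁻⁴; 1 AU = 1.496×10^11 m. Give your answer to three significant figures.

Orbital distance: d = 11.1 AU = 1.661×10^12 m.
Spreading L over a sphere of radius d: S = 4.90×10^26/(4π·1.66×10^12²) = 14.14 W m^-2.
At the top of the atmosphere, σT_e⁴ = S(1−α)/4 = 1.803 W m^-2, giving T_e = 75.09 K.
Surface balance with a leaky layer gives σT_s⁴ = σT_e⁴·2/(2−ε), so T_s = T_e·[2/(2−0.53)]^(1/4) = 81.10 K.

81.1 kelvin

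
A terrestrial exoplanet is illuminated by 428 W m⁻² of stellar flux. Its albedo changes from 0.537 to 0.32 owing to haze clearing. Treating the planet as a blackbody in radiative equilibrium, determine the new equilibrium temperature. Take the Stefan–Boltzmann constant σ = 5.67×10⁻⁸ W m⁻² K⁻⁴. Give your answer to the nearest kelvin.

New equilibrium: T₂ = [(1−0.32)·428.0/(4σ)]^(1/4) = 189.3 K.

189 K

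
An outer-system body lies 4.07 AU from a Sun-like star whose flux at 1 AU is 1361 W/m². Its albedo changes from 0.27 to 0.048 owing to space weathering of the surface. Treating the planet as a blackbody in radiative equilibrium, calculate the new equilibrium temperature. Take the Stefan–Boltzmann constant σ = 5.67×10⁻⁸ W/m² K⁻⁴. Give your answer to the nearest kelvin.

136 K

Irradiance scales as 1/d², so S = 1361 W/m² × (1/4.07)² = 82.16 W/m².
With the new albedo, S(1−α₂)/4 = 19.55 W/m², so T₂ = 136.3 K.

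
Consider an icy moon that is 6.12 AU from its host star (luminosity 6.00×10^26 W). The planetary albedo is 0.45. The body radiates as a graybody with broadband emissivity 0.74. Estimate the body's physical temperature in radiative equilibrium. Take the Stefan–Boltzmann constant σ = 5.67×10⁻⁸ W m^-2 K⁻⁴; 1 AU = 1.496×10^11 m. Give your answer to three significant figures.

117 K

d = 6.12 × 1.496×10^11 m = 9.156×10^11 m.
Flux at the orbit: S = L/(4πd²) = 6.00×10^26/(4π·(9.16×10^11)²) = 56.96 W m^-2.
Averaging over the sphere, the absorbed flux is S(1−α)/4 = 7.832 W m^-2.
Equating to εσT⁴ with ε = 0.74: T = (7.832/0.74σ)^(1/4) = 116.9 K.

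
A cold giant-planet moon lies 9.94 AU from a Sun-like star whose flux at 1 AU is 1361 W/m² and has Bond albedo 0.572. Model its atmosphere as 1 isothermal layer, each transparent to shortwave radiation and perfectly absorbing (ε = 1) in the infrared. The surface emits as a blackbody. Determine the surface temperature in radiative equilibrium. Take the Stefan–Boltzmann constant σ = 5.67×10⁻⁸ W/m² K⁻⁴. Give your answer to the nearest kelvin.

85 K

Flux at the orbit: S = 1361/(9.94)² = 13.77 W/m².
Top-of-atmosphere balance: σT_e⁴ = S(1−α)/4 = 1.474 W/m² → T_e = 71.40 K.
For an N-layer opaque stack, T_s⁴ = (N+1)T_e⁴, hence T_s = (2)^(1/4)×71.40 K = 84.91 K.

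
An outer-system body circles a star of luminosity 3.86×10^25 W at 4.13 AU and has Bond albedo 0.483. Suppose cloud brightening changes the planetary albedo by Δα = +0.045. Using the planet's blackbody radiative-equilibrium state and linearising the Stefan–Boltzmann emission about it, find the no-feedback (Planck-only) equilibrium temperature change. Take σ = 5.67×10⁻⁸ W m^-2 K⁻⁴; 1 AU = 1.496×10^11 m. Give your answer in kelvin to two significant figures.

-1.4 kelvin

d = 4.13 × 1.496×10^11 m = 6.178×10^11 m.
Spreading L over a sphere of radius d: S = 3.86×10^25/(4π·6.18×10^11²) = 8.047 W m^-2.
Reference equilibrium: T_e = [S(1−α)/(4σ)]^(1/4) = 65.44 K.
The change in absorbed flux is Δ[S(1−α)/4] = −SΔα/4 = -0.09052 W m^-2.
Planck response: λ_P = 4σT_e³ = 4·5.67×10⁻⁸·(65.44)³ = 0.06357 W m^-2/K.
Hence the no-feedback warming is ΔF/(4σT_e³) = -1.42 K.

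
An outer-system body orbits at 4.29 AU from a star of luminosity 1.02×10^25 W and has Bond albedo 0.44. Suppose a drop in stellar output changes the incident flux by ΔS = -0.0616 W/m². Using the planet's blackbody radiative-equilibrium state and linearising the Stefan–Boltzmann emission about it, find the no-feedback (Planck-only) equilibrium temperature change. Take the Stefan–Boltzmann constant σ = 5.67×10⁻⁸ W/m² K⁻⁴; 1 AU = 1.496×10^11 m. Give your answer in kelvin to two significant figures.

-0.37 K

d = 4.29 × 1.496×10^11 m = 6.418×10^11 m.
S = L/(4πd²) = 1.971 W/m².
The baseline emission temperature is T_e = 46.97 K.
TOA radiative forcing: ΔF = (1−α)ΔS/4 = 0.56·(-0.0616)/4 = -0.008624 W/m².
Linearising σT⁴ gives d(σT⁴)/dT = 4σT_e³ = 0.02350 W/m² per K.
Hence the no-feedback warming is ΔF/(4σT_e³) = -0.367 K.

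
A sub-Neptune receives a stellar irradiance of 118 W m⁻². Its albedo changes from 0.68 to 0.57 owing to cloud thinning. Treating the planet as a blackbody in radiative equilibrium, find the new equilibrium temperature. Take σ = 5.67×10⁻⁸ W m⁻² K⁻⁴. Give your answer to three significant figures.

With the new albedo, S(1−α₂)/4 = 12.69 W m⁻², so T₂ = 122.3 K.

122 K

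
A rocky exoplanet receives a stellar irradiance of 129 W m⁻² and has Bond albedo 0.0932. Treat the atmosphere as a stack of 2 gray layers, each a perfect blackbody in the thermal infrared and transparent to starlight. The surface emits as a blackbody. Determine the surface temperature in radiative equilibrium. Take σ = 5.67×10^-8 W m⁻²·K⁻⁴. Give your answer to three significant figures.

198 K

The effective emission temperature is T_e = [S(1−α)/(4σ)]^¼ = 150.7 K.
With N = 2 opaque layers, T_s = (N+1)^(1/4)·T_e = 3^(1/4)·150.7 = 198.3 K.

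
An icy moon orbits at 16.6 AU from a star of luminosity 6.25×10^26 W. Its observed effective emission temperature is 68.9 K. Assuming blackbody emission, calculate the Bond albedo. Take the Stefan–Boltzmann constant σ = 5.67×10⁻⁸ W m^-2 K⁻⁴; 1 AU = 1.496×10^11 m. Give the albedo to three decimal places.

0.366

d = 16.6 × 1.496×10^11 m = 2.483×10^12 m.
S = L/(4πd²) = 8.065 W m^-2.
Rearranging the radiative balance, α = 1 − 4σT⁴/S.
σT⁴ = 1.278 W m^-2, so 4σT⁴ = 5.111 W m^-2.
1−α = 5.111/8.065 = 0.6338, so α = 0.3662.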